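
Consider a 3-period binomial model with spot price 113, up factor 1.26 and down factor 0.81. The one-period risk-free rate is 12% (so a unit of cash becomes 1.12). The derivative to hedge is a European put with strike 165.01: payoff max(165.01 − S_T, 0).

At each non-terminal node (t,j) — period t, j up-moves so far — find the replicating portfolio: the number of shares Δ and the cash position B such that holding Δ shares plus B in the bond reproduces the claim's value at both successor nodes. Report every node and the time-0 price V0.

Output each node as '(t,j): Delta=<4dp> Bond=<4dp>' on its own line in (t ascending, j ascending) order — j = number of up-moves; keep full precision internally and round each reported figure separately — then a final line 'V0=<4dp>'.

Risk-neutral probability p* = (R−d)/(u−d) = (1.12−0.81)/(1.26−0.81) = 0.6889.
Terminal payoffs: V(3,0)=104.9572, V(3,1)=71.5945, V(3,2)=19.6970, V(3,3)=0.0000
  t=2,j=0: stock 74.1393 → up 93.4155 (V=71.5945), down 60.0528 (V=104.9572). Price 73.1911; hedge Δ=-1.0000, bond B=147.3304.
  t=2,j=1: stock 115.3278 → up 145.3130 (V=19.6970), down 93.4155 (V=71.5945). Price 32.0026; hedge Δ=-1.0000, bond B=147.3304.
  t=2,j=2: stock 179.3988 → up 226.0425 (V=0.0000), down 145.3130 (V=19.6970). Price 5.4714; hedge Δ=-0.2440, bond B=49.2424.
  t=1,j=0: stock 91.5300 → up 115.3278 (V=32.0026), down 74.1393 (V=73.1911). Price 40.0150; hedge Δ=-1.0000, bond B=131.5450.
  t=1,j=1: stock 142.3800 → up 179.3988 (V=5.4714), down 115.3278 (V=32.0026). Price 12.2549; hedge Δ=-0.4141, bond B=71.2131.
  t=0,j=0: stock 113.0000 → up 142.3800 (V=12.2549), down 91.5300 (V=40.0150). Price 18.6530; hedge Δ=-0.5459, bond B=80.3420.
Self-financing check: at every node Δ·S+B equals the discounted successor values.

(0,0): Delta=-0.5459 Bond=80.3420
(1,0): Delta=-1.0000 Bond=131.5450
(1,1): Delta=-0.4141 Bond=71.2131
(2,0): Delta=-1.0000 Bond=147.3304
(2,1): Delta=-1.0000 Bond=147.3304
(2,2): Delta=-0.2440 Bond=49.2424
V0=18.6530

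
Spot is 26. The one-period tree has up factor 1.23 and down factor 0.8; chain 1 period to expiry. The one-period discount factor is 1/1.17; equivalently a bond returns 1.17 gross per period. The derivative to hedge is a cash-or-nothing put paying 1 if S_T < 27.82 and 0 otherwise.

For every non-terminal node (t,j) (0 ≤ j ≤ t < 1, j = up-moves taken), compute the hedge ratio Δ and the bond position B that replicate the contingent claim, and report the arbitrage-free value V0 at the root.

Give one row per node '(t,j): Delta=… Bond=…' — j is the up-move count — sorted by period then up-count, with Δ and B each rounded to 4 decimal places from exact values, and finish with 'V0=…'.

(0,0): Delta=-0.0894 Bond=2.4448
V0=0.1193

Under the risk-neutral measure, an up-move has probability p* = (R−d)/(u−d) = 0.8605 and values discount at R = 1.17.
Payoff layer (t=1): V(1,0)=1.0000, V(1,1)=0.0000
  t=0,j=0: stock 26.0000 → up 31.9800 (V=0.0000), down 20.8000 (V=1.0000). Price 0.1193; hedge Δ=-0.0894, bond B=2.4448.
The time-0 hedge costs 0.1193, which is the no-arbitrage price.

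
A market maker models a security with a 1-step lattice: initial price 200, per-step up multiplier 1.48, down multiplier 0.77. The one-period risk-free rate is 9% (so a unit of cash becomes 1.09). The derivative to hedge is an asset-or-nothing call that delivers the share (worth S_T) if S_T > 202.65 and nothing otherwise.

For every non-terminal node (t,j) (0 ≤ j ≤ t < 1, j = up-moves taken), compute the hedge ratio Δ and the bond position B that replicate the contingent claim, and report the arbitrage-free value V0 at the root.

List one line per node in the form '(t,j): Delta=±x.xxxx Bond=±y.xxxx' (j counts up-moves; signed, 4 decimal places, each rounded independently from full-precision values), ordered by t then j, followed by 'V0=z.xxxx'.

(0,0): Delta=2.0845 Bond=-294.5083
V0=122.3931

Since d<R<u, set p* = (R−d)/(u−d) = 0.4507; price each node as the discounted p*-expectation of its children.
Payoff layer (t=1): V(1,0)=0.0000, V(1,1)=296.0000
(0,0): S=200.0000. Δ = (V_up−V_dn)/(S_up−S_dn) = (296.0000−0.0000)/(296.0000−154.0000) = 2.0845. V = [p*·296.0000 + (1−p*)·0.0000]/1.09 = 122.3931. B = V − Δ·S = -294.5083.
Root portfolio cost Δ·200+B reproduces V0=122.3931.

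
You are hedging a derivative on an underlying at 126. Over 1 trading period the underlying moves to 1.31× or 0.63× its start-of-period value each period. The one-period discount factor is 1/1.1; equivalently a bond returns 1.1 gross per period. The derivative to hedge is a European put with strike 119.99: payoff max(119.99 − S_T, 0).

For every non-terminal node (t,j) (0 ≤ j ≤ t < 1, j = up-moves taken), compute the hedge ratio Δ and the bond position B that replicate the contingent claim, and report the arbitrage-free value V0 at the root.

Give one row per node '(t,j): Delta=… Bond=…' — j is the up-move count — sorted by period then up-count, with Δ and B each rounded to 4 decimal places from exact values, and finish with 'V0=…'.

(0,0): Delta=-0.4740 Bond=71.1218
V0=11.4012

No-arbitrage ⇒ martingale measure with p* = (R−d)/(u−d) = 0.6912.
At expiry t=1: V(1,0)=40.6100, V(1,1)=0.0000
Node (0,0) S=126.0000: V=(p*·0.0000+(1−p*)·40.6100)/1.1=11.4012; Δ=(0.0000−40.6100)/(165.0600−79.3800)=-0.4740; B=V−Δ·S=71.1218
The time-0 hedge costs 11.4012, which is the no-arbitrage price.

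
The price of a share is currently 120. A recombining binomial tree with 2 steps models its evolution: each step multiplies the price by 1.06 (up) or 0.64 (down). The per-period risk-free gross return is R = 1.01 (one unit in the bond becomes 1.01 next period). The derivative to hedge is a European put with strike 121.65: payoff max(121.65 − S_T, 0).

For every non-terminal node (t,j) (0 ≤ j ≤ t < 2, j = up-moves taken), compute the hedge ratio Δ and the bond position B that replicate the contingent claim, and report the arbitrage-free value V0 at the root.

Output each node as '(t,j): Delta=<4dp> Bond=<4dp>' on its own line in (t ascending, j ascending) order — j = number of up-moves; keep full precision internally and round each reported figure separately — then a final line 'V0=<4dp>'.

(0,0): Delta=-0.7719 Bond=101.9061
(1,0): Delta=-1.0000 Bond=120.4455
(1,1): Delta=-0.7533 Bond=100.5576
V0=9.2817

Under the risk-neutral measure, an up-move has probability p* = (R−d)/(u−d) = 0.8810 and values discount at R = 1.01.
Terminal values V(2,·): V(2,0)=72.4980, V(2,1)=40.2420, V(2,2)=0.0000
Node (1,0) S=76.8000: V=(p*·40.2420+(1−p*)·72.4980)/1.01=43.6455; Δ=(40.2420−72.4980)/(81.4080−49.1520)=-1.0000; B=V−Δ·S=120.4455
Node (1,1) S=127.2000: V=(p*·0.0000+(1−p*)·40.2420)/1.01=4.7433; Δ=(0.0000−40.2420)/(134.8320−81.4080)=-0.7533; B=V−Δ·S=100.5576
Node (0,0) S=120.0000: V=(p*·4.7433+(1−p*)·43.6455)/1.01=9.2817; Δ=(4.7433−43.6455)/(127.2000−76.8000)=-0.7719; B=V−Δ·S=101.9061
Root portfolio cost Δ·120+B reproduces V0=9.2817.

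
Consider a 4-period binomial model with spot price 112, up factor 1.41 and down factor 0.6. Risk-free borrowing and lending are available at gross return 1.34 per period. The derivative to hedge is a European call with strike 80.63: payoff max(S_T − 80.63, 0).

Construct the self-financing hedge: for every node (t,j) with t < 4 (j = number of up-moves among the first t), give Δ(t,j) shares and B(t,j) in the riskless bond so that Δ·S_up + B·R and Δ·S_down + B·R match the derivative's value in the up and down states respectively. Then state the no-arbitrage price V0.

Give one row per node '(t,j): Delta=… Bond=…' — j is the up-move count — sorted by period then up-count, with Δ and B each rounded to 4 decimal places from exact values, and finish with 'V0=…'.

Since d<R<u, set p* = (R−d)/(u−d) = 0.9136; price each node as the discounted p*-expectation of its children.
Terminal values V(4,·): V(4,0)=0.0000, V(4,1)=0.0000, V(4,2)=0.0000, V(4,3)=107.7465, V(4,4)=362.0547
Node (3,0) S=24.1920: V=(p*·0.0000+(1−p*)·0.0000)/1.34=0.0000; Δ=(0.0000−0.0000)/(34.1107−14.5152)=0.0000; B=V−Δ·S=0.0000
Node (3,1) S=56.8512: V=(p*·0.0000+(1−p*)·0.0000)/1.34=0.0000; Δ=(0.0000−0.0000)/(80.1602−34.1107)=0.0000; B=V−Δ·S=0.0000
Node (3,2) S=133.6003: V=(p*·107.7465+(1−p*)·0.0000)/1.34=73.4590; Δ=(107.7465−0.0000)/(188.3765−80.1602)=0.9957; B=V−Δ·S=-59.5613
Node (3,3) S=313.9608: V=(p*·362.0547+(1−p*)·107.7465)/1.34=253.7891; Δ=(362.0547−107.7465)/(442.6847−188.3765)=1.0000; B=V−Δ·S=-60.1716
Node (2,0) S=40.3200: V=(p*·0.0000+(1−p*)·0.0000)/1.34=0.0000; Δ=(0.0000−0.0000)/(56.8512−24.1920)=0.0000; B=V−Δ·S=0.0000
Node (2,1) S=94.7520: V=(p*·73.4590+(1−p*)·0.0000)/1.34=50.0826; Δ=(73.4590−0.0000)/(133.6003−56.8512)=0.9571; B=V−Δ·S=-40.6075
Node (2,2) S=222.6672: V=(p*·253.7891+(1−p*)·73.4590)/1.34=177.7649; Δ=(253.7891−73.4590)/(313.9608−133.6003)=0.9998; B=V−Δ·S=-44.8649
Node (1,0) S=67.2000: V=(p*·50.0826+(1−p*)·0.0000)/1.34=34.1451; Δ=(50.0826−0.0000)/(94.7520−40.3200)=0.9201; B=V−Δ·S=-27.6852
Node (1,1) S=157.9200: V=(p*·177.7649+(1−p*)·50.0826)/1.34=124.4259; Δ=(177.7649−50.0826)/(222.6672−94.7520)=0.9982; B=V−Δ·S=-33.2067
Node (0,0) S=112.0000: V=(p*·124.4259+(1−p*)·34.1451)/1.34=87.0327; Δ=(124.4259−34.1451)/(157.9200−67.2000)=0.9952; B=V−Δ·S=-24.4250
Self-financing check: at every node Δ·S+B equals the discounted successor values.

(0,0): Delta=0.9952 Bond=-24.4250
(1,0): Delta=0.9201 Bond=-27.6852
(1,1): Delta=0.9982 Bond=-33.2067
(2,0): Delta=0.0000 Bond=0.0000
(2,1): Delta=0.9571 Bond=-40.6075
(2,2): Delta=0.9998 Bond=-44.8649
(3,0): Delta=0.0000 Bond=0.0000
(3,1): Delta=0.0000 Bond=0.0000
(3,2): Delta=0.9957 Bond=-59.5613
(3,3): Delta=1.0000 Bond=-60.1716
V0=87.0327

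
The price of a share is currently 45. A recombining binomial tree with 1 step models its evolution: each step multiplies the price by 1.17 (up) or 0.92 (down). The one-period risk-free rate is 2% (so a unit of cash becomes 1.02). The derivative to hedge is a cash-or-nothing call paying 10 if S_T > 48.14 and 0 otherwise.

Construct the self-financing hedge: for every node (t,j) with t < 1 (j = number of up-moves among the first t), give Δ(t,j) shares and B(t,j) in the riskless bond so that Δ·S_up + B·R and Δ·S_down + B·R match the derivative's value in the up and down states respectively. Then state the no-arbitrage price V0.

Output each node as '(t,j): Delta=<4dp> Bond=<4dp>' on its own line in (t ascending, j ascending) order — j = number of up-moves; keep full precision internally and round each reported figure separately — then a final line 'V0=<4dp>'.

(0,0): Delta=0.8889 Bond=-36.0784
V0=3.9216

Risk-neutral probability p* = (R−d)/(u−d) = (1.02−0.92)/(1.17−0.92) = 0.4000.
Payoff layer (t=1): V(1,0)=0.0000, V(1,1)=10.0000
(0,0): S=45.0000. Δ = (V_up−V_dn)/(S_up−S_dn) = (10.0000−0.0000)/(52.6500−41.4000) = 0.8889. V = [p*·10.0000 + (1−p*)·0.0000]/1.02 = 3.9216. B = V − Δ·S = -36.0784.
Each (Δ,B) replicates both successor values, so the strategy is self-financing and V0 is arbitrage-free.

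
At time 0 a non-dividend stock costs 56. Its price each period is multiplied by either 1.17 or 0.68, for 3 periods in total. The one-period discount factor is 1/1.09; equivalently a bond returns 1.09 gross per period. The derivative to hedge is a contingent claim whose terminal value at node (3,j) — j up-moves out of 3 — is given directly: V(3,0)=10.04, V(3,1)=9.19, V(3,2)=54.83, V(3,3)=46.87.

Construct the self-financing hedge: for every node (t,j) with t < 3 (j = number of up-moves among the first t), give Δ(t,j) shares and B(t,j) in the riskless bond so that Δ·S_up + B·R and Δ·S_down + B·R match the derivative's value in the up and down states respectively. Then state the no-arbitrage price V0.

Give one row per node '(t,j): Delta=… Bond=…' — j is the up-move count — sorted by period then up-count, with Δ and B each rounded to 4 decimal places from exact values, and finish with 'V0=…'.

Under the risk-neutral measure, an up-move has probability p* = (R−d)/(u−d) = 0.8367 and values discount at R = 1.09.
Payoff layer (t=3): V(3,0)=10.0400, V(3,1)=9.1900, V(3,2)=54.8300, V(3,3)=46.8700
Node (2,0) S=25.8944: V=(p*·9.1900+(1−p*)·10.0400)/1.09=8.5585; Δ=(9.1900−10.0400)/(30.2964−17.6082)=-0.0670; B=V−Δ·S=10.2932
Node (2,1) S=44.5536: V=(p*·54.8300+(1−p*)·9.1900)/1.09=43.4666; Δ=(54.8300−9.1900)/(52.1277−30.2964)=2.0906; B=V−Δ·S=-49.6763
Node (2,2) S=76.6584: V=(p*·46.8700+(1−p*)·54.8300)/1.09=44.1923; Δ=(46.8700−54.8300)/(89.6903−52.1277)=-0.2119; B=V−Δ·S=60.4372
Node (1,0) S=38.0800: V=(p*·43.4666+(1−p*)·8.5585)/1.09=34.6489; Δ=(43.4666−8.5585)/(44.5536−25.8944)=1.8708; B=V−Δ·S=-36.5921
Node (1,1) S=65.5200: V=(p*·44.1923+(1−p*)·43.4666)/1.09=40.4347; Δ=(44.1923−43.4666)/(76.6584−44.5536)=0.0226; B=V−Δ·S=38.9536
Node (0,0) S=56.0000: V=(p*·40.4347+(1−p*)·34.6489)/1.09=36.2294; Δ=(40.4347−34.6489)/(65.5200−38.0800)=0.2109; B=V−Δ·S=24.4217
Root portfolio cost Δ·56+B reproduces V0=36.2294.

(0,0): Delta=0.2109 Bond=24.4217
(1,0): Delta=1.8708 Bond=-36.5921
(1,1): Delta=0.0226 Bond=38.9536
(2,0): Delta=-0.0670 Bond=10.2932
(2,1): Delta=2.0906 Bond=-49.6763
(2,2): Delta=-0.2119 Bond=60.4372
V0=36.2294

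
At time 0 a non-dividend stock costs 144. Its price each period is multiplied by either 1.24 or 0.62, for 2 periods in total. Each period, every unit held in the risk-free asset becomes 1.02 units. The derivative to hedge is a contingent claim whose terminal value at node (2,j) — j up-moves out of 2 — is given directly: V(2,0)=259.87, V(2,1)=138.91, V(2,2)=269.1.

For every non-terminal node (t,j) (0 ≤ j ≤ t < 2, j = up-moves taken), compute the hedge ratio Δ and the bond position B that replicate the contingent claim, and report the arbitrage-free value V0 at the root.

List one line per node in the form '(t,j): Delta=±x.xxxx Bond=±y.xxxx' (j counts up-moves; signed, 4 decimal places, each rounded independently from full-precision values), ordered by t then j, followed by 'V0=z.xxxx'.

(0,0): Delta=0.4510 Bond=135.2932
(1,0): Delta=-2.1852 Bond=373.3627
(1,1): Delta=1.1760 Bond=8.5490
V0=200.2398

Under the risk-neutral measure, an up-move has probability p* = (R−d)/(u−d) = 0.6452 and values discount at R = 1.02.
Payoff layer (t=2): V(2,0)=259.8700, V(2,1)=138.9100, V(2,2)=269.1000
Node (1,0) S=89.2800: V=(p*·138.9100+(1−p*)·259.8700)/1.02=178.2660; Δ=(138.9100−259.8700)/(110.7072−55.3536)=-2.1852; B=V−Δ·S=373.3627
Node (1,1) S=178.5600: V=(p*·269.1000+(1−p*)·138.9100)/1.02=218.5329; Δ=(269.1000−138.9100)/(221.4144−110.7072)=1.1760; B=V−Δ·S=8.5490
Node (0,0) S=144.0000: V=(p*·218.5329+(1−p*)·178.2660)/1.02=200.2398; Δ=(218.5329−178.2660)/(178.5600−89.2800)=0.4510; B=V−Δ·S=135.2932
Check: Δ(0,0)·S0 + B(0,0) = 200.2398 = V0.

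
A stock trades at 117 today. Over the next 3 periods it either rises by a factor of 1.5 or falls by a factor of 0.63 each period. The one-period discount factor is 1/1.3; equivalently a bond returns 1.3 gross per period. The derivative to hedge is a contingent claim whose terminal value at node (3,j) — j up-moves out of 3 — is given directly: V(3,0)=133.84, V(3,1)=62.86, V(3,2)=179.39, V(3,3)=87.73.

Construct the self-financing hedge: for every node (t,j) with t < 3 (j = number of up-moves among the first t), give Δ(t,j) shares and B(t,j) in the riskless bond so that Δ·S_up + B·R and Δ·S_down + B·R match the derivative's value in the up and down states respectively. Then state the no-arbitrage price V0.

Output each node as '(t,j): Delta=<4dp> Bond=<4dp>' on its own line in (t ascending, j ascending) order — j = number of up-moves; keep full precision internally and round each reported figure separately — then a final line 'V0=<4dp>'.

Risk-neutral probability p* = (R−d)/(u−d) = (1.3−0.63)/(1.5−0.63) = 0.7701.
Payoff layer (t=3): V(3,0)=133.8400, V(3,1)=62.8600, V(3,2)=179.3900, V(3,3)=87.7300
  t=2,j=0: stock 46.4373 → up 69.6560 (V=62.8600), down 29.2555 (V=133.8400). Price 60.9056; hedge Δ=-1.7569, bond B=142.4918.
  t=2,j=1: stock 110.5650 → up 165.8475 (V=179.3900), down 69.6560 (V=62.8600). Price 117.3858; hedge Δ=1.2114, bond B=-16.5568.
  t=2,j=2: stock 263.2500 → up 394.8750 (V=87.7300), down 165.8475 (V=179.3900). Price 83.6933; hedge Δ=-0.4002, bond B=189.0496.
  t=1,j=0: stock 73.7100 → up 110.5650 (V=117.3858), down 46.4373 (V=60.9056). Price 80.3091; hedge Δ=0.8807, bond B=15.3893.
  t=1,j=1: stock 175.5000 → up 263.2500 (V=83.6933), down 110.5650 (V=117.3858). Price 70.3374; hedge Δ=-0.2207, bond B=109.0644.
  t=0,j=0: stock 117.0000 → up 175.5000 (V=70.3374), down 73.7100 (V=80.3091). Price 55.8691; hedge Δ=-0.0980, bond B=67.3307.
The time-0 hedge costs 55.8691, which is the no-arbitrage price.

(0,0): Delta=-0.0980 Bond=67.3307
(1,0): Delta=0.8807 Bond=15.3893
(1,1): Delta=-0.2207 Bond=109.0644
(2,0): Delta=-1.7569 Bond=142.4918
(2,1): Delta=1.2114 Bond=-16.5568
(2,2): Delta=-0.4002 Bond=189.0496
V0=55.8691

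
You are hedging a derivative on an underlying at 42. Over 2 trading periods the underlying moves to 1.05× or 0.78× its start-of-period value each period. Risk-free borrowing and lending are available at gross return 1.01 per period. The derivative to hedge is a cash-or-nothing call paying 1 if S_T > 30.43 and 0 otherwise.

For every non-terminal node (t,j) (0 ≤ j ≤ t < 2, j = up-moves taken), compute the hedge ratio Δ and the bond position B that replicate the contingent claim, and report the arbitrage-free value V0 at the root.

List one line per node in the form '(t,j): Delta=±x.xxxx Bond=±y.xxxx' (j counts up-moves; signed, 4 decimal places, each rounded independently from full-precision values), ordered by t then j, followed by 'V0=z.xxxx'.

(0,0): Delta=0.0129 Bond=0.4155
(1,0): Delta=0.1131 Bond=-2.8603
(1,1): Delta=0.0000 Bond=0.9901
V0=0.9588

Under the risk-neutral measure, an up-move has probability p* = (R−d)/(u−d) = 0.8519 and values discount at R = 1.01.
At expiry t=2: V(2,0)=0.0000, V(2,1)=1.0000, V(2,2)=1.0000
  t=1,j=0: stock 32.7600 → up 34.3980 (V=1.0000), down 25.5528 (V=0.0000). Price 0.8434; hedge Δ=0.1131, bond B=-2.8603.
  t=1,j=1: stock 44.1000 → up 46.3050 (V=1.0000), down 34.3980 (V=1.0000). Price 0.9901; hedge Δ=0.0000, bond B=0.9901.
  t=0,j=0: stock 42.0000 → up 44.1000 (V=0.9901), down 32.7600 (V=0.8434). Price 0.9588; hedge Δ=0.0129, bond B=0.4155.
Self-financing check: at every node Δ·S+B equals the discounted successor values.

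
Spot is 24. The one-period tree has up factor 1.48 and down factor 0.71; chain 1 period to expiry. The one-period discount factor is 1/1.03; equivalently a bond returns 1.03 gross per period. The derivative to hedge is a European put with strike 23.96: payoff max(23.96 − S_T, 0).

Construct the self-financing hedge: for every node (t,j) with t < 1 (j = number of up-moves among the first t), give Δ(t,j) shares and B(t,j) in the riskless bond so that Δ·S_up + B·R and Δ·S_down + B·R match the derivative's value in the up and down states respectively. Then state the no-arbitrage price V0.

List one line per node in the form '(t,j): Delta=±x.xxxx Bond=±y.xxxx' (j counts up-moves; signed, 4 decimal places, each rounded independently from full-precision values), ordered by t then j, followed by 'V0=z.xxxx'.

The replicating-portfolio and risk-neutral prices coincide; use p* = (1.03−0.71)/(1.48−0.71) = 0.4156 for the latter.
At expiry t=1: V(1,0)=6.9200, V(1,1)=0.0000
(0,0): S=24.0000. Δ = (V_up−V_dn)/(S_up−S_dn) = (0.0000−6.9200)/(35.5200−17.0400) = -0.3745. V = [p*·0.0000 + (1−p*)·6.9200]/1.03 = 3.9264. B = V − Δ·S = 12.9134.
Root portfolio cost Δ·24+B reproduces V0=3.9264.

(0,0): Delta=-0.3745 Bond=12.9134
V0=3.9264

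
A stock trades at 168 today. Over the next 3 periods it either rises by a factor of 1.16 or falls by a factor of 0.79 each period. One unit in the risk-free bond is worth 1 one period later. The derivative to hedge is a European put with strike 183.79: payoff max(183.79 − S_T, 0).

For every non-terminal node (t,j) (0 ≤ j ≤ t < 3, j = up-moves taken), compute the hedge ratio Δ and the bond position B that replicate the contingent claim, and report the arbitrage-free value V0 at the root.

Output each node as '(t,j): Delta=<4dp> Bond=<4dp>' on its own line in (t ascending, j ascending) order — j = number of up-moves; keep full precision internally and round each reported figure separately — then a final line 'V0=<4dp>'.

(0,0): Delta=-0.5935 Bond=129.8388
(1,0): Delta=-1.0000 Bond=183.7900
(1,1): Delta=-0.3826 Bond=88.7331
(2,0): Delta=-1.0000 Bond=183.7900
(2,1): Delta=-1.0000 Bond=183.7900
(2,2): Delta=-0.0622 Bond=16.3089
V0=30.1315

The replicating-portfolio and risk-neutral prices coincide; use p* = (1−0.79)/(1.16−0.79) = 0.5676 for the latter.
At expiry t=3: V(3,0)=100.9594, V(3,1)=62.1654, V(3,2)=5.2020, V(3,3)=0.0000
Node (2,0) S=104.8488: V=(p*·62.1654+(1−p*)·100.9594)/1=78.9412; Δ=(62.1654−100.9594)/(121.6246−82.8306)=-1.0000; B=V−Δ·S=183.7900
Node (2,1) S=153.9552: V=(p*·5.2020+(1−p*)·62.1654)/1=29.8348; Δ=(5.2020−62.1654)/(178.5880−121.6246)=-1.0000; B=V−Δ·S=183.7900
Node (2,2) S=226.0608: V=(p*·0.0000+(1−p*)·5.2020)/1=2.2495; Δ=(0.0000−5.2020)/(262.2305−178.5880)=-0.0622; B=V−Δ·S=16.3089
Node (1,0) S=132.7200: V=(p*·29.8348+(1−p*)·78.9412)/1=51.0700; Δ=(29.8348−78.9412)/(153.9552−104.8488)=-1.0000; B=V−Δ·S=183.7900
Node (1,1) S=194.8800: V=(p*·2.2495+(1−p*)·29.8348)/1=14.1783; Δ=(2.2495−29.8348)/(226.0608−153.9552)=-0.3826; B=V−Δ·S=88.7331
Node (0,0) S=168.0000: V=(p*·14.1783+(1−p*)·51.0700)/1=30.1315; Δ=(14.1783−51.0700)/(194.8800−132.7200)=-0.5935; B=V−Δ·S=129.8388
Each (Δ,B) replicates both successor values, so the strategy is self-financing and V0 is arbitrage-free.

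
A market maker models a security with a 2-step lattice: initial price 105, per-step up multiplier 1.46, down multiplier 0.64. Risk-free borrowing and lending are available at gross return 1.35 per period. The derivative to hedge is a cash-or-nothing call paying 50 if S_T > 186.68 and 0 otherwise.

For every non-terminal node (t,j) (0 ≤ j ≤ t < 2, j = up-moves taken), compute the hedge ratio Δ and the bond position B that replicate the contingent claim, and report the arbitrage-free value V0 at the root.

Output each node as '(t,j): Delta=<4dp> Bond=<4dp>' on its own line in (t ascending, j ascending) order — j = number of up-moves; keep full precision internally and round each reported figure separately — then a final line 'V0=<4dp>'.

(0,0): Delta=0.3725 Bond=-18.5401
(1,0): Delta=0.0000 Bond=0.0000
(1,1): Delta=0.3978 Bond=-28.9070
V0=20.5680

No-arbitrage ⇒ martingale measure with p* = (R−d)/(u−d) = 0.8659.
Payoff layer (t=2): V(2,0)=0.0000, V(2,1)=0.0000, V(2,2)=50.0000
Node (1,0) S=67.2000: V=(p*·0.0000+(1−p*)·0.0000)/1.35=0.0000; Δ=(0.0000−0.0000)/(98.1120−43.0080)=0.0000; B=V−Δ·S=0.0000
Node (1,1) S=153.3000: V=(p*·50.0000+(1−p*)·0.0000)/1.35=32.0687; Δ=(50.0000−0.0000)/(223.8180−98.1120)=0.3978; B=V−Δ·S=-28.9070
Node (0,0) S=105.0000: V=(p*·32.0687+(1−p*)·0.0000)/1.35=20.5680; Δ=(32.0687−0.0000)/(153.3000−67.2000)=0.3725; B=V−Δ·S=-18.5401
Each (Δ,B) replicates both successor values, so the strategy is self-financing and V0 is arbitrage-free.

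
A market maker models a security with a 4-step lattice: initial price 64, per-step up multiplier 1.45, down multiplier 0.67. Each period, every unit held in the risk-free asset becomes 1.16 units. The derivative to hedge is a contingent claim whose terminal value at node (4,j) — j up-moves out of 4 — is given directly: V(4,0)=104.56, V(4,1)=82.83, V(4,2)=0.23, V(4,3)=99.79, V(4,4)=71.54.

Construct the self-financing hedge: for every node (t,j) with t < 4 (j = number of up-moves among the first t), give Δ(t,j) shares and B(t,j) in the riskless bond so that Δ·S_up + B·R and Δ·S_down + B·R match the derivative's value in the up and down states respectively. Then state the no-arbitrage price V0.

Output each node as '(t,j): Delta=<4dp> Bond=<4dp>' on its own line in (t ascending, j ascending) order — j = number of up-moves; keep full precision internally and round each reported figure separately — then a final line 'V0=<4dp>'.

(0,0): Delta=0.1820 Bond=21.8752
(1,0): Delta=-0.0511 Bond=35.3709
(1,1): Delta=0.2458 Bond=19.4594
(2,0): Delta=-2.3070 Bond=105.8419
(2,1): Delta=0.5659 Bond=2.6723
(2,2): Delta=0.1583 Bond=34.3508
(3,0): Delta=-1.4473 Bond=106.2289
(3,1): Delta=-2.5421 Bond=132.5701
(3,2): Delta=1.4158 Bond=-73.5254
(3,3): Delta=-0.1856 Bond=106.9448
V0=33.5263

Since d<R<u, set p* = (R−d)/(u−d) = 0.6282; price each node as the discounted p*-expectation of its children.
Payoff layer (t=4): V(4,0)=104.5600, V(4,1)=82.8300, V(4,2)=0.2300, V(4,3)=99.7900, V(4,4)=71.5400
(3,0): S=19.2488. Δ = (V_up−V_dn)/(S_up−S_dn) = (82.8300−104.5600)/(27.9108−12.8967) = -1.4473. V = [p*·82.8300 + (1−p*)·104.5600]/1.16 = 78.3699. B = V − Δ·S = 106.2289.
(3,1): S=41.6579. Δ = (V_up−V_dn)/(S_up−S_dn) = (0.2300−82.8300)/(60.4040−27.9108) = -2.5421. V = [p*·0.2300 + (1−p*)·82.8300]/1.16 = 26.6726. B = V − Δ·S = 132.5701.
(3,2): S=90.1552. Δ = (V_up−V_dn)/(S_up−S_dn) = (99.7900−0.2300)/(130.7250−60.4040) = 1.4158. V = [p*·99.7900 + (1−p*)·0.2300]/1.16 = 54.1156. B = V − Δ·S = -73.5254.
(3,3): S=195.1120. Δ = (V_up−V_dn)/(S_up−S_dn) = (71.5400−99.7900)/(282.9124−130.7250) = -0.1856. V = [p*·71.5400 + (1−p*)·99.7900]/1.16 = 70.7269. B = V − Δ·S = 106.9448.
(2,0): S=28.7296. Δ = (V_up−V_dn)/(S_up−S_dn) = (26.6726−78.3699)/(41.6579−19.2488) = -2.3070. V = [p*·26.6726 + (1−p*)·78.3699]/1.16 = 39.5633. B = V − Δ·S = 105.8419.
(2,1): S=62.1760. Δ = (V_up−V_dn)/(S_up−S_dn) = (54.1156−26.6726)/(90.1552−41.6579) = 0.5659. V = [p*·54.1156 + (1−p*)·26.6726]/1.16 = 37.8556. B = V − Δ·S = 2.6723.
(2,2): S=134.5600. Δ = (V_up−V_dn)/(S_up−S_dn) = (70.7269−54.1156)/(195.1120−90.1552) = 0.1583. V = [p*·70.7269 + (1−p*)·54.1156]/1.16 = 55.6473. B = V − Δ·S = 34.3508.
(1,0): S=42.8800. Δ = (V_up−V_dn)/(S_up−S_dn) = (37.8556−39.5633)/(62.1760−28.7296) = -0.0511. V = [p*·37.8556 + (1−p*)·39.5633]/1.16 = 33.1815. B = V − Δ·S = 35.3709.
(1,1): S=92.8000. Δ = (V_up−V_dn)/(S_up−S_dn) = (55.6473−37.8556)/(134.5600−62.1760) = 0.2458. V = [p*·55.6473 + (1−p*)·37.8556]/1.16 = 42.2693. B = V − Δ·S = 19.4594.
(0,0): S=64.0000. Δ = (V_up−V_dn)/(S_up−S_dn) = (42.2693−33.1815)/(92.8000−42.8800) = 0.1820. V = [p*·42.2693 + (1−p*)·33.1815]/1.16 = 33.5263. B = V − Δ·S = 21.8752.
Root portfolio cost Δ·64+B reproduces V0=33.5263.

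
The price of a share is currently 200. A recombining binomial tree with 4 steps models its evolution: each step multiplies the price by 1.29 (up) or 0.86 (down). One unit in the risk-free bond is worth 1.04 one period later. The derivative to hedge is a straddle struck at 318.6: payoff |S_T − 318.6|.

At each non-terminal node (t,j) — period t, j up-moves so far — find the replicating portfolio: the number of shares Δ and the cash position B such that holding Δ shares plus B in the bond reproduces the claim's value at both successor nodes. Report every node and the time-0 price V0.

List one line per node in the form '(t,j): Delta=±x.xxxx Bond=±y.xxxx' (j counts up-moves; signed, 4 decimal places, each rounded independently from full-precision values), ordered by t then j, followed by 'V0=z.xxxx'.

Under the risk-neutral measure, an up-move has probability p* = (R−d)/(u−d) = 0.4186 and values discount at R = 1.04.
Payoff layer (t=4): V(4,0)=209.1984, V(4,1)=154.4976, V(4,2)=72.4463, V(4,3)=50.6305, V(4,4)=235.2458
  t=3,j=0: stock 127.2112 → up 164.1024 (V=154.4976), down 109.4016 (V=209.1984). Price 179.1350; hedge Δ=-1.0000, bond B=306.3462.
  t=3,j=1: stock 190.8168 → up 246.1537 (V=72.4463), down 164.1024 (V=154.4976). Price 115.5294; hedge Δ=-1.0000, bond B=306.3462.
  t=3,j=2: stock 286.2252 → up 369.2305 (V=50.6305), down 246.1537 (V=72.4463). Price 60.8790; hedge Δ=-0.1773, bond B=111.6134.
  t=3,j=3: stock 429.3378 → up 553.8458 (V=235.2458), down 369.2305 (V=50.6305). Price 122.9916; hedge Δ=1.0000, bond B=-306.3462.
  t=2,j=0: stock 147.9200 → up 190.8168 (V=115.5294), down 127.2112 (V=179.1350). Price 146.6436; hedge Δ=-1.0000, bond B=294.5636.
  t=2,j=1: stock 221.8800 → up 286.2252 (V=60.8790), down 190.8168 (V=115.5294). Price 89.0889; hedge Δ=-0.5728, bond B=216.1828.
  t=2,j=2: stock 332.8200 → up 429.3378 (V=122.9916), down 286.2252 (V=60.8790). Price 83.5381; hedge Δ=0.4340, bond B=-60.9100.
  t=1,j=0: stock 172.0000 → up 221.8800 (V=89.0889), down 147.9200 (V=146.6436). Price 117.8374; hedge Δ=-0.7782, bond B=251.6856.
  t=1,j=1: stock 258.0000 → up 332.8200 (V=83.5381), down 221.8800 (V=89.0889). Price 83.4282; hedge Δ=-0.0500, bond B=96.3370.
  t=0,j=0: stock 200.0000 → up 258.0000 (V=83.4282), down 172.0000 (V=117.8374). Price 99.4553; hedge Δ=-0.4001, bond B=179.4769.
Root portfolio cost Δ·200+B reproduces V0=99.4553.

(0,0): Delta=-0.4001 Bond=179.4769
(1,0): Delta=-0.7782 Bond=251.6856
(1,1): Delta=-0.0500 Bond=96.3370
(2,0): Delta=-1.0000 Bond=294.5636
(2,1): Delta=-0.5728 Bond=216.1828
(2,2): Delta=0.4340 Bond=-60.9100
(3,0): Delta=-1.0000 Bond=306.3462
(3,1): Delta=-1.0000 Bond=306.3462
(3,2): Delta=-0.1773 Bond=111.6134
(3,3): Delta=1.0000 Bond=-306.3462
V0=99.4553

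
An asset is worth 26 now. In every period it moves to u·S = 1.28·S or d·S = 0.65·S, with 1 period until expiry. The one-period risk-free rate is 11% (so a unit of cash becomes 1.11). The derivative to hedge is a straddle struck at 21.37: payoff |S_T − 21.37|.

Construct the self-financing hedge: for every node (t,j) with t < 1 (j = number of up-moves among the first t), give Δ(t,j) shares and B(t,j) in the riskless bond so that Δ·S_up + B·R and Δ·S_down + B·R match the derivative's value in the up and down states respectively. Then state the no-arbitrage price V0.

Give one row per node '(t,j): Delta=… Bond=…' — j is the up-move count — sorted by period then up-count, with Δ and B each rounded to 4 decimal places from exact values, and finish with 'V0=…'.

No-arbitrage ⇒ martingale measure with p* = (R−d)/(u−d) = 0.7302.
Terminal values V(1,·): V(1,0)=4.4700, V(1,1)=11.9100
(0,0): S=26.0000. Δ = (V_up−V_dn)/(S_up−S_dn) = (11.9100−4.4700)/(33.2800−16.9000) = 0.4542. V = [p*·11.9100 + (1−p*)·4.4700]/1.11 = 8.9211. B = V − Δ·S = -2.8885.
Check: Δ(0,0)·S0 + B(0,0) = 8.9211 = V0.

(0,0): Delta=0.4542 Bond=-2.8885
V0=8.9211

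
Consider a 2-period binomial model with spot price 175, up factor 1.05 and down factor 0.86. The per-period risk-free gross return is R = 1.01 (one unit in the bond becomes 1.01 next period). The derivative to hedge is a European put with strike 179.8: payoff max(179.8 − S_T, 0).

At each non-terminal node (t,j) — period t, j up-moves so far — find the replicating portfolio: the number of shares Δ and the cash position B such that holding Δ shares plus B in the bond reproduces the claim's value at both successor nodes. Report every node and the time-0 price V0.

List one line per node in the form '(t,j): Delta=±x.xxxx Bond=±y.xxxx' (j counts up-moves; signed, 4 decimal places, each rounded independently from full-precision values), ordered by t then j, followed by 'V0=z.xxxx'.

(0,0): Delta=-0.6912 Bond=130.2366
(1,0): Delta=-1.0000 Bond=178.0198
(1,1): Delta=-0.6237 Bond=119.1441
V0=9.2841

Under the risk-neutral measure, an up-move has probability p* = (R−d)/(u−d) = 0.7895 and values discount at R = 1.01.
Terminal values V(2,·): V(2,0)=50.3700, V(2,1)=21.7750, V(2,2)=0.0000
Node (1,0) S=150.5000: V=(p*·21.7750+(1−p*)·50.3700)/1.01=27.5198; Δ=(21.7750−50.3700)/(158.0250−129.4300)=-1.0000; B=V−Δ·S=178.0198
Node (1,1) S=183.7500: V=(p*·0.0000+(1−p*)·21.7750)/1.01=4.5388; Δ=(0.0000−21.7750)/(192.9375−158.0250)=-0.6237; B=V−Δ·S=119.1441
Node (0,0) S=175.0000: V=(p*·4.5388+(1−p*)·27.5198)/1.01=9.2841; Δ=(4.5388−27.5198)/(183.7500−150.5000)=-0.6912; B=V−Δ·S=130.2366
Self-financing check: at every node Δ·S+B equals the discounted successor values.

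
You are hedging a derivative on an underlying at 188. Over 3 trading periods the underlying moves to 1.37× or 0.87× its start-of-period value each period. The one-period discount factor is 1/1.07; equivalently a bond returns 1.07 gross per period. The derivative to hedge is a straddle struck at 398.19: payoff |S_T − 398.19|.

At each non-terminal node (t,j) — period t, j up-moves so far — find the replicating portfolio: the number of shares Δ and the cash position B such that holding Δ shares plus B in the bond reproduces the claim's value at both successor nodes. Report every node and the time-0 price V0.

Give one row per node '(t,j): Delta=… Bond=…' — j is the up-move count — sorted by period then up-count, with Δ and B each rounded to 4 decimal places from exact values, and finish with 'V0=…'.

(0,0): Delta=-0.7466 Bond=286.3059
(1,0): Delta=-1.0000 Bond=347.7946
(1,1): Delta=-0.5052 Bond=244.1765
(2,0): Delta=-1.0000 Bond=372.1402
(2,1): Delta=-1.0000 Bond=372.1402
(2,2): Delta=-0.0339 Bond=94.9619
V0=145.9464

Under the risk-neutral measure, an up-move has probability p* = (R−d)/(u−d) = 0.4000 and values discount at R = 1.07.
Terminal payoffs: V(3,0)=274.3914, V(3,1)=203.2428, V(3,2)=91.2042, V(3,3)=85.2244
  t=2,j=0: stock 142.2972 → up 194.9472 (V=203.2428), down 123.7986 (V=274.3914). Price 229.8430; hedge Δ=-1.0000, bond B=372.1402.
  t=2,j=1: stock 224.0772 → up 306.9858 (V=91.2042), down 194.9472 (V=203.2428). Price 148.0630; hedge Δ=-1.0000, bond B=372.1402.
  t=2,j=2: stock 352.8572 → up 483.4144 (V=85.2244), down 306.9858 (V=91.2042). Price 83.0021; hedge Δ=-0.0339, bond B=94.9619.
  t=1,j=0: stock 163.5600 → up 224.0772 (V=148.0630), down 142.2972 (V=229.8430). Price 184.2346; hedge Δ=-1.0000, bond B=347.7946.
  t=1,j=1: stock 257.5600 → up 352.8572 (V=83.0021), down 224.0772 (V=148.0630). Price 114.0548; hedge Δ=-0.5052, bond B=244.1765.
  t=0,j=0: stock 188.0000 → up 257.5600 (V=114.0548), down 163.5600 (V=184.2346). Price 145.9464; hedge Δ=-0.7466, bond B=286.3059.
Check: Δ(0,0)·S0 + B(0,0) = 145.9464 = V0.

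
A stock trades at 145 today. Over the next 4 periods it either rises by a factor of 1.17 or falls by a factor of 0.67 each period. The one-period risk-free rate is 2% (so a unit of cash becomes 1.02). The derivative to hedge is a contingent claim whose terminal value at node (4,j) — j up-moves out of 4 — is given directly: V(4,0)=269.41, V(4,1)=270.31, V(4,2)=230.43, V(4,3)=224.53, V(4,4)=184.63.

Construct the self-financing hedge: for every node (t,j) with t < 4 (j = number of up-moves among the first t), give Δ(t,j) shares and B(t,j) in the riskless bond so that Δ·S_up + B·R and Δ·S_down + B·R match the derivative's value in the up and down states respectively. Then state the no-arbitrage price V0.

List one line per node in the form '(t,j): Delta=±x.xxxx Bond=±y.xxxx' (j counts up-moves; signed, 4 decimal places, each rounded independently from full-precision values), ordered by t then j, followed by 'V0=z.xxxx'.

The replicating-portfolio and risk-neutral prices coincide; use p* = (1.02−0.67)/(1.17−0.67) = 0.7000 for the latter.
Terminal values V(4,·): V(4,0)=269.4100, V(4,1)=270.3100, V(4,2)=230.4300, V(4,3)=224.5300, V(4,4)=184.6300
(3,0): S=43.6106. Δ = (V_up−V_dn)/(S_up−S_dn) = (270.3100−269.4100)/(51.0244−29.2191) = 0.0413. V = [p*·270.3100 + (1−p*)·269.4100]/1.02 = 264.7451. B = V − Δ·S = 262.9451.
(3,1): S=76.1559. Δ = (V_up−V_dn)/(S_up−S_dn) = (230.4300−270.3100)/(89.1024−51.0244) = -1.0473. V = [p*·230.4300 + (1−p*)·270.3100]/1.02 = 237.6412. B = V − Δ·S = 317.4012.
(3,2): S=132.9886. Δ = (V_up−V_dn)/(S_up−S_dn) = (224.5300−230.4300)/(155.5967−89.1024) = -0.0887. V = [p*·224.5300 + (1−p*)·230.4300]/1.02 = 221.8627. B = V − Δ·S = 233.6627.
(3,3): S=232.2339. Δ = (V_up−V_dn)/(S_up−S_dn) = (184.6300−224.5300)/(271.7136−155.5967) = -0.3436. V = [p*·184.6300 + (1−p*)·224.5300]/1.02 = 192.7451. B = V − Δ·S = 272.5451.
(2,0): S=65.0905. Δ = (V_up−V_dn)/(S_up−S_dn) = (237.6412−264.7451)/(76.1559−43.6106) = -0.8328. V = [p*·237.6412 + (1−p*)·264.7451]/1.02 = 240.9533. B = V − Δ·S = 295.1611.
(2,1): S=113.6655. Δ = (V_up−V_dn)/(S_up−S_dn) = (221.8627−237.6412)/(132.9886−76.1559) = -0.2776. V = [p*·221.8627 + (1−p*)·237.6412]/1.02 = 222.1532. B = V − Δ·S = 253.7101.
(2,2): S=198.4905. Δ = (V_up−V_dn)/(S_up−S_dn) = (192.7451−221.8627)/(232.2339−132.9886) = -0.2934. V = [p*·192.7451 + (1−p*)·221.8627]/1.02 = 197.5298. B = V − Δ·S = 255.7651.
(1,0): S=97.1500. Δ = (V_up−V_dn)/(S_up−S_dn) = (222.1532−240.9533)/(113.6655−65.0905) = -0.3870. V = [p*·222.1532 + (1−p*)·240.9533]/1.02 = 223.3267. B = V − Δ·S = 260.9269.
(1,1): S=169.6500. Δ = (V_up−V_dn)/(S_up−S_dn) = (197.5298−222.1532)/(198.4905−113.6655) = -0.2903. V = [p*·197.5298 + (1−p*)·222.1532]/1.02 = 200.8988. B = V − Δ·S = 250.1457.
(0,0): S=145.0000. Δ = (V_up−V_dn)/(S_up−S_dn) = (200.8988−223.3267)/(169.6500−97.1500) = -0.3093. V = [p*·200.8988 + (1−p*)·223.3267]/1.02 = 203.5561. B = V − Δ·S = 248.4118.
Each (Δ,B) replicates both successor values, so the strategy is self-financing and V0 is arbitrage-free.

(0,0): Delta=-0.3093 Bond=248.4118
(1,0): Delta=-0.3870 Bond=260.9269
(1,1): Delta=-0.2903 Bond=250.1457
(2,0): Delta=-0.8328 Bond=295.1611
(2,1): Delta=-0.2776 Bond=253.7101
(2,2): Delta=-0.2934 Bond=255.7651
(3,0): Delta=0.0413 Bond=262.9451
(3,1): Delta=-1.0473 Bond=317.4012
(3,2): Delta=-0.0887 Bond=233.6627
(3,3): Delta=-0.3436 Bond=272.5451
V0=203.5561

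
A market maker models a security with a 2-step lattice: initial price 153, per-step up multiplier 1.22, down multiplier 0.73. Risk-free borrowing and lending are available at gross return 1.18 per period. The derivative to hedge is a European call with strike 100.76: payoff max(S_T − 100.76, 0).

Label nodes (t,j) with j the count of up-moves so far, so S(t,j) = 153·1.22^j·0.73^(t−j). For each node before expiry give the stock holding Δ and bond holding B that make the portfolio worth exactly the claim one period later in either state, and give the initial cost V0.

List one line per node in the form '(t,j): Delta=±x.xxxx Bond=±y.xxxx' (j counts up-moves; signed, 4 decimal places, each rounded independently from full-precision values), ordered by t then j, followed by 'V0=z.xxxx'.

Risk-neutral probability p* = (R−d)/(u−d) = (1.18−0.73)/(1.22−0.73) = 0.9184.
At expiry t=2: V(2,0)=0.0000, V(2,1)=35.5018, V(2,2)=126.9652
(1,0): S=111.6900. Δ = (V_up−V_dn)/(S_up−S_dn) = (35.5018−0.0000)/(136.2618−81.5337) = 0.6487. V = [p*·35.5018 + (1−p*)·0.0000]/1.18 = 27.6302. B = V − Δ·S = -44.8224.
(1,1): S=186.6600. Δ = (V_up−V_dn)/(S_up−S_dn) = (126.9652−35.5018)/(227.7252−136.2618) = 1.0000. V = [p*·126.9652 + (1−p*)·35.5018]/1.18 = 101.2702. B = V − Δ·S = -85.3898.
(0,0): S=153.0000. Δ = (V_up−V_dn)/(S_up−S_dn) = (101.2702−27.6302)/(186.6600−111.6900) = 0.9823. V = [p*·101.2702 + (1−p*)·27.6302]/1.18 = 80.7278. B = V − Δ·S = -69.5578.
Check: Δ(0,0)·S0 + B(0,0) = 80.7278 = V0.

(0,0): Delta=0.9823 Bond=-69.5578
(1,0): Delta=0.6487 Bond=-44.8224
(1,1): Delta=1.0000 Bond=-85.3898
V0=80.7278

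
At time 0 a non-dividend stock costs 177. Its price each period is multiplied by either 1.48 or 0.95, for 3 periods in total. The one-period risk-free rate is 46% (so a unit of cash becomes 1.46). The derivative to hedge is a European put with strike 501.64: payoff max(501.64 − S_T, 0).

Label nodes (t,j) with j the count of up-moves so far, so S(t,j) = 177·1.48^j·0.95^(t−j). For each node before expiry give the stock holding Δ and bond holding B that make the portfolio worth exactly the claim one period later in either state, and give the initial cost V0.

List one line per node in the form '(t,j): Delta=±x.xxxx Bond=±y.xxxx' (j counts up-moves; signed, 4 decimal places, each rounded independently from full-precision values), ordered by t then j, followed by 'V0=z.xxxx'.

(0,0): Delta=-0.6659 Bond=122.7064
(1,0): Delta=-1.0000 Bond=235.3350
(1,1): Delta=-0.6575 Bond=176.9480
(2,0): Delta=-1.0000 Bond=343.5890
(2,1): Delta=-1.0000 Bond=343.5890
(2,2): Delta=-0.6488 Bond=255.0011
V0=4.8471

Under the risk-neutral measure, an up-move has probability p* = (R−d)/(u−d) = 0.9623 and values discount at R = 1.46.
Payoff layer (t=3): V(3,0)=349.8846, V(3,1)=265.2211, V(3,2)=133.3242, V(3,3)=0.0000
(2,0): S=159.7425. Δ = (V_up−V_dn)/(S_up−S_dn) = (265.2211−349.8846)/(236.4189−151.7554) = -1.0000. V = [p*·265.2211 + (1−p*)·349.8846]/1.46 = 183.8465. B = V − Δ·S = 343.5890.
(2,1): S=248.8620. Δ = (V_up−V_dn)/(S_up−S_dn) = (133.3242−265.2211)/(368.3158−236.4189) = -1.0000. V = [p*·133.3242 + (1−p*)·265.2211]/1.46 = 94.7270. B = V − Δ·S = 343.5890.
(2,2): S=387.7008. Δ = (V_up−V_dn)/(S_up−S_dn) = (0.0000−133.3242)/(573.7972−368.3158) = -0.6488. V = [p*·0.0000 + (1−p*)·133.3242]/1.46 = 3.4460. B = V − Δ·S = 255.0011.
(1,0): S=168.1500. Δ = (V_up−V_dn)/(S_up−S_dn) = (94.7270−183.8465)/(248.8620−159.7425) = -1.0000. V = [p*·94.7270 + (1−p*)·183.8465]/1.46 = 67.1850. B = V − Δ·S = 235.3350.
(1,1): S=261.9600. Δ = (V_up−V_dn)/(S_up−S_dn) = (3.4460−94.7270)/(387.7008−248.8620) = -0.6575. V = [p*·3.4460 + (1−p*)·94.7270]/1.46 = 4.7195. B = V − Δ·S = 176.9480.
(0,0): S=177.0000. Δ = (V_up−V_dn)/(S_up−S_dn) = (4.7195−67.1850)/(261.9600−168.1500) = -0.6659. V = [p*·4.7195 + (1−p*)·67.1850]/1.46 = 4.8471. B = V − Δ·S = 122.7064.
Self-financing check: at every node Δ·S+B equals the discounted successor values.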